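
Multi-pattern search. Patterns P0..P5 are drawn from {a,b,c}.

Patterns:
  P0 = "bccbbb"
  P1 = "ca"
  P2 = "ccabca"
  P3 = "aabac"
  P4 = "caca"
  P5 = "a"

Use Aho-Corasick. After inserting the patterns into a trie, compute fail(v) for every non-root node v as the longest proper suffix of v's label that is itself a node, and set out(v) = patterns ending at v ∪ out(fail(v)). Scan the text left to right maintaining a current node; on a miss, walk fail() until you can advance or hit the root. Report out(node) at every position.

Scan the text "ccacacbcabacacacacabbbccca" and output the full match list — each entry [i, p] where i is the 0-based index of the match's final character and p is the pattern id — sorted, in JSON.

Build automaton:
Trie (insert patterns):
  0='ε' goto a→14 b→1 c→7
  1='b' goto c→2
  2='bc' goto c→3
  3='bcc' goto b→4
  4='bccb' goto b→5
  5='bccbb' goto b→6
  6='bccbbb' goto ·  [P0 ends]
  7='c' goto a→8 c→9
  8='ca' goto c→19  [P1 ends]
  9='cc' goto a→10
  10='cca' goto b→11
  11='ccab' goto c→12
  12='ccabc' goto a→13
  13='ccabca' goto ·  [P2 ends]
  14='a' goto a→15  [P5 ends]
  15='aa' goto b→16
  16='aab' goto a→17
  17='aaba' goto c→18
  18='aabac' goto ·  [P3 ends]
  19='cac' goto a→20
  20='caca' goto ·  [P4 ends]

Failure links (BFS by depth):
  n1('b'): parent n0 fail=0; on 'b' 0 → fail=0;  out ∅∪∅=∅
  n7('c'): parent n0 fail=0; on 'c' 0 → fail=0;  out ∅∪∅=∅
  n14('a'): parent n0 fail=0; on 'a' 0 → fail=0;  out {5}∪∅={5}
  n2('bc'): parent n1 fail=0; on 'c' 0 → fail=7;  out ∅∪∅=∅
  n8('ca'): parent n7 fail=0; on 'a' 0 → fail=14;  out {1}∪{5}={1,5}
  n9('cc'): parent n7 fail=0; on 'c' 0 → fail=7;  out ∅∪∅=∅
  n15('aa'): parent n14 fail=0; on 'a' 0 → fail=14;  out ∅∪{5}={5}
  n3('bcc'): parent n2 fail=7; on 'c' 7 → fail=9;  out ∅∪∅=∅
  n10('cca'): parent n9 fail=7; on 'a' 7 → fail=8;  out ∅∪{1,5}={1,5}
  n16('aab'): parent n15 fail=14; on 'b' 14→0 → fail=1;  out ∅∪∅=∅
  n19('cac'): parent n8 fail=14; on 'c' 14→0 → fail=7;  out ∅∪∅=∅
  n4('bccb'): parent n3 fail=9; on 'b' 9→7→0 → fail=1;  out ∅∪∅=∅
  n11('ccab'): parent n10 fail=8; on 'b' 8→14→0 → fail=1;  out ∅∪∅=∅
  n17('aaba'): parent n16 fail=1; on 'a' 1→0 → fail=14;  out ∅∪{5}={5}
  n20('caca'): parent n19 fail=7; on 'a' 7 → fail=8;  out {4}∪{1,5}={1,4,5}
  n5('bccbb'): parent n4 fail=1; on 'b' 1→0 → fail=1;  out ∅∪∅=∅
  n12('ccabc'): parent n11 fail=1; on 'c' 1 → fail=2;  out ∅∪∅=∅
  n18('aabac'): parent n17 fail=14; on 'c' 14→0 → fail=7;  out {3}∪∅={3}
  n6('bccbbb'): parent n5 fail=1; on 'b' 1→0 → fail=1;  out {0}∪∅={0}
  n13('ccabca'): parent n12 fail=2; on 'a' 2→7 → fail=8;  out {2}∪{1,5}={1,2,5}

Run:
[0] read 'c'  n0⇒n7
[1] read 'c'  n7⇒n9
[2] read 'a'  n9⇒n10  → match P1@[1:2],P5@[2:2]
[3] read 'c'  n10⇒n19 ·f
[4] read 'a'  n19⇒n20  → match P1@[3:4],P4@[1:4],P5@[4:4]
[5] read 'c'  n20⇒n19 ·f
[6] read 'b'  n19⇒n1 ·f
[7] read 'c'  n1⇒n2
[8] read 'a'  n2⇒n8 ·f  → match P1@[7:8],P5@[8:8]
[9] read 'b'  n8⇒n1 ·f
[10] read 'a'  n1⇒n14 ·f  → match P5@[10:10]
[11] read 'c'  n14⇒n7 ·f
[12] read 'a'  n7⇒n8  → match P1@[11:12],P5@[12:12]
[13] read 'c'  n8⇒n19
[14] read 'a'  n19⇒n20  → match P1@[13:14],P4@[11:14],P5@[14:14]
[15] read 'c'  n20⇒n19 ·f
[16] read 'a'  n19⇒n20  → match P1@[15:16],P4@[13:16],P5@[16:16]
[17] read 'c'  n20⇒n19 ·f
[18] read 'a'  n19⇒n20  → match P1@[17:18],P4@[15:18],P5@[18:18]
[19] read 'b'  n20⇒n1 ·f
[20] read 'b'  n1⇒n1 ·f
[21] read 'b'  n1⇒n1 ·f
[22] read 'c'  n1⇒n2
[23] read 'c'  n2⇒n3
[24] read 'c'  n3⇒n9 ·f
[25] read 'a'  n9⇒n10  → match P1@[24:25],P5@[25:25]

All matches (sorted): [[2,1],[2,5],[4,1],[4,4],[4,5],[8,1],[8,5],[10,5],[12,1],[12,5],[14,1],[14,4],[14,5],[16,1],[16,4],[16,5],[18,1],[18,4],[18,5],[25,1],[25,5]]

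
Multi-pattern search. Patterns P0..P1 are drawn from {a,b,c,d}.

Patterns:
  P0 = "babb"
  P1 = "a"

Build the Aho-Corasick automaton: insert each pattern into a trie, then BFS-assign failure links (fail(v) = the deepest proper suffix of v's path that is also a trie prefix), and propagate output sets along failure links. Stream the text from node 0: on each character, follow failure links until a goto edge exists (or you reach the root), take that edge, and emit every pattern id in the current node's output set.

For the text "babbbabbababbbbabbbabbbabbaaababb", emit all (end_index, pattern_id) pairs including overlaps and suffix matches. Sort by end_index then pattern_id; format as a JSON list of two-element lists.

Build:
Trie (insert patterns):
  n0 'ε': a→5 b→1
  n1 'b': a→2
  n2 'ba': b→3
  n3 'bab': b→4
  n4 'babb': ·  ←P0
  n5 'a': ·  ←P1

BFS fail/out derivation:
  n1('b'): parent n0 fail=0; on 'b' 0 → fail=0;  out ∅∪∅=∅
  n5('a'): parent n0 fail=0; on 'a' 0 → fail=0;  out {1}∪∅={1}
  n2('ba'): parent n1 fail=0; on 'a' 0 → fail=5;  out ∅∪{1}={1}
  n3('bab'): parent n2 fail=5; on 'b' 5→0 → fail=1;  out ∅∪∅=∅
  n4('babb'): parent n3 fail=1; on 'b' 1→0 → fail=1;  out {0}∪∅={0}

Scan:
pos 0 'b': at 1
pos 1 'a': at 2  ** P1@[1:1]
pos 2 'b': at 3
pos 3 'b': at 4  ** P0@[0:3]
pos 4 'b': at 1 (via fail)
pos 5 'a': at 2  ** P1@[5:5]
pos 6 'b': at 3
pos 7 'b': at 4  ** P0@[4:7]
pos 8 'a': at 2 (via fail)  ** P1@[8:8]
pos 9 'b': at 3
pos 10 'a': at 2 (via fail)  ** P1@[10:10]
pos 11 'b': at 3
pos 12 'b': at 4  ** P0@[9:12]
pos 13 'b': at 1 (via fail)
pos 14 'b': at 1 (via fail)
pos 15 'a': at 2  ** P1@[15:15]
pos 16 'b': at 3
pos 17 'b': at 4  ** P0@[14:17]
pos 18 'b': at 1 (via fail)
pos 19 'a': at 2  ** P1@[19:19]
pos 20 'b': at 3
pos 21 'b': at 4  ** P0@[18:21]
pos 22 'b': at 1 (via fail)
pos 23 'a': at 2  ** P1@[23:23]
pos 24 'b': at 3
pos 25 'b': at 4  ** P0@[22:25]
pos 26 'a': at 2 (via fail)  ** P1@[26:26]
pos 27 'a': at 5 (via fail)  ** P1@[27:27]
pos 28 'a': at 5 (via fail)  ** P1@[28:28]
pos 29 'b': at 1 (via fail)
pos 30 'a': at 2  ** P1@[30:30]
pos 31 'b': at 3
pos 32 'b': at 4  ** P0@[29:32]

All matches (sorted): [[1,1],[3,0],[5,1],[7,0],[8,1],[10,1],[12,0],[15,1],[17,0],[19,1],[21,0],[23,1],[25,0],[26,1],[27,1],[28,1],[30,1],[32,0]]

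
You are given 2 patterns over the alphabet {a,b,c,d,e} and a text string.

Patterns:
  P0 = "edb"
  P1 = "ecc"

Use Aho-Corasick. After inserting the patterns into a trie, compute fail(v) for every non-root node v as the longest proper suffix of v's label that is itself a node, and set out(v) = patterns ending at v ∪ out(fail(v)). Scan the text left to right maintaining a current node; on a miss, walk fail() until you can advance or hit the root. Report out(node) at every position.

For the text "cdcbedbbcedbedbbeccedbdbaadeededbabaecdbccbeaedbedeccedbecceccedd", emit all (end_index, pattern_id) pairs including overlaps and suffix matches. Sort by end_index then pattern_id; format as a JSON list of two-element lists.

Build:
Trie (insert patterns):
  0='ε' goto e→1
  1='e' goto c→4 d→2
  2='ed' goto b→3
  3='edb' goto ·  [P0 ends]
  4='ec' goto c→5
  5='ecc' goto ·  [P1 ends]

Failure links (BFS by depth):
  n1('e'): parent n0 fail=0; on 'e' 0 → fail=0;  out ∅∪∅=∅
  n2('ed'): parent n1 fail=0; on 'd' 0 → fail=0;  out ∅∪∅=∅
  n4('ec'): parent n1 fail=0; on 'c' 0 → fail=0;  out ∅∪∅=∅
  n3('edb'): parent n2 fail=0; on 'b' 0 → fail=0;  out {0}∪∅={0}
  n5('ecc'): parent n4 fail=0; on 'c' 0 → fail=0;  out {1}∪∅={1}

Run:
pos 0 'c': at 0
pos 1 'd': at 0
pos 2 'c': at 0
pos 3 'b': at 0
pos 4 'e': at 1
pos 5 'd': at 2
pos 6 'b': at 3  ** P0@[4:6]
pos 7 'b': at 0 ·f
pos 8 'c': at 0
pos 9 'e': at 1
pos 10 'd': at 2
pos 11 'b': at 3  ** P0@[9:11]
pos 12 'e': at 1 ·f
pos 13 'd': at 2
pos 14 'b': at 3  ** P0@[12:14]
pos 15 'b': at 0 ·f
pos 16 'e': at 1
pos 17 'c': at 4
pos 18 'c': at 5  ** P1@[16:18]
pos 19 'e': at 1 ·f
pos 20 'd': at 2
pos 21 'b': at 3  ** P0@[19:21]
pos 22 'd': at 0 ·f
pos 23 'b': at 0
pos 24 'a': at 0
pos 25 'a': at 0
pos 26 'd': at 0
pos 27 'e': at 1
pos 28 'e': at 1 ·f
pos 29 'd': at 2
pos 30 'e': at 1 ·f
pos 31 'd': at 2
pos 32 'b': at 3  ** P0@[30:32]
pos 33 'a': at 0 ·f
pos 34 'b': at 0
pos 35 'a': at 0
pos 36 'e': at 1
pos 37 'c': at 4
pos 38 'd': at 0 ·f
pos 39 'b': at 0
pos 40 'c': at 0
pos 41 'c': at 0
pos 42 'b': at 0
pos 43 'e': at 1
pos 44 'a': at 0 ·f
pos 45 'e': at 1
pos 46 'd': at 2
pos 47 'b': at 3  ** P0@[45:47]
pos 48 'e': at 1 ·f
pos 49 'd': at 2
pos 50 'e': at 1 ·f
pos 51 'c': at 4
pos 52 'c': at 5  ** P1@[50:52]
pos 53 'e': at 1 ·f
pos 54 'd': at 2
pos 55 'b': at 3  ** P0@[53:55]
pos 56 'e': at 1 ·f
pos 57 'c': at 4
pos 58 'c': at 5  ** P1@[56:58]
pos 59 'e': at 1 ·f
pos 60 'c': at 4
pos 61 'c': at 5  ** P1@[59:61]
pos 62 'e': at 1 ·f
pos 63 'd': at 2
pos 64 'd': at 0 ·f

Result: [[6,0],[11,0],[14,0],[18,1],[21,0],[32,0],[47,0],[52,1],[55,0],[58,1],[61,1]]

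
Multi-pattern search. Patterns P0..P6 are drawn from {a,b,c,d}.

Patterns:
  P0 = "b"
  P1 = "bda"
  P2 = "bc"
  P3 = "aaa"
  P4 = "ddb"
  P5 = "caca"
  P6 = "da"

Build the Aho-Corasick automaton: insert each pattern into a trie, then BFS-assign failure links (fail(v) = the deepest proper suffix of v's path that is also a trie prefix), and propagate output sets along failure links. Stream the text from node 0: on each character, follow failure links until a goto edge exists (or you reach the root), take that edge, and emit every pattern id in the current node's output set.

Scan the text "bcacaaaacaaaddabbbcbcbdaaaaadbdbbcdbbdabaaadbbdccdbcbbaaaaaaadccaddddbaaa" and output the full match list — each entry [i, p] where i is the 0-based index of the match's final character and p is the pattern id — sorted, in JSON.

Build:
Trie (insert patterns):
  n0 'ε': a→5 b→1 c→11 d→8
  n1 'b': c→4 d→2  [P0 ends]
  n2 'bd': a→3
  n3 'bda': ·  [P1 ends]
  n4 'bc': ·  [P2 ends]
  n5 'a': a→6
  n6 'aa': a→7
  n7 'aaa': ·  [P3 ends]
  n8 'd': a→15 d→9
  n9 'dd': b→10
  n10 'ddb': ·  [P4 ends]
  n11 'c': a→12
  n12 'ca': c→13
  n13 'cac': a→14
  n14 'caca': ·  [P5 ends]
  n15 'da': ·  [P6 ends]

BFS fail/out derivation:
  fail(1) 'b': from fail(0)=0 chase 'b': 0 ⇒ 0;  out={0}∪out(0)={0}
  fail(5) 'a': from fail(0)=0 chase 'a': 0 ⇒ 0;  out=∅∪out(0)=∅
  fail(8) 'd': from fail(0)=0 chase 'd': 0 ⇒ 0;  out=∅∪out(0)=∅
  fail(11) 'c': from fail(0)=0 chase 'c': 0 ⇒ 0;  out=∅∪out(0)=∅
  fail(2) 'bd': from fail(1)=0 chase 'd': 0 ⇒ 8;  out=∅∪out(8)=∅
  fail(4) 'bc': from fail(1)=0 chase 'c': 0 ⇒ 11;  out={2}∪out(11)={2}
  fail(6) 'aa': from fail(5)=0 chase 'a': 0 ⇒ 5;  out=∅∪out(5)=∅
  fail(9) 'dd': from fail(8)=0 chase 'd': 0 ⇒ 8;  out=∅∪out(8)=∅
  fail(12) 'ca': from fail(11)=0 chase 'a': 0 ⇒ 5;  out=∅∪out(5)=∅
  fail(15) 'da': from fail(8)=0 chase 'a': 0 ⇒ 5;  out={6}∪out(5)={6}
  fail(3) 'bda': from fail(2)=8 chase 'a': 8 ⇒ 15;  out={1}∪out(15)={1,6}
  fail(7) 'aaa': from fail(6)=5 chase 'a': 5 ⇒ 6;  out={3}∪out(6)={3}
  fail(10) 'ddb': from fail(9)=8 chase 'b': 8→0 ⇒ 1;  out={4}∪out(1)={0,4}
  fail(13) 'cac': from fail(12)=5 chase 'c': 5→0 ⇒ 11;  out=∅∪out(11)=∅
  fail(14) 'caca': from fail(13)=11 chase 'a': 11 ⇒ 12;  out={5}∪out(12)={5}

Run:
pos 0 'b': at 1  ** P0@[0:0]
pos 1 'c': at 4  ** P2@[0:1]
pos 2 'a': at 12 ·f
pos 3 'c': at 13
pos 4 'a': at 14  ** P5@[1:4]
pos 5 'a': at 6 ·f
pos 6 'a': at 7  ** P3@[4:6]
pos 7 'a': at 7 ·f  ** P3@[5:7]
pos 8 'c': at 11 ·f
pos 9 'a': at 12
pos 10 'a': at 6 ·f
pos 11 'a': at 7  ** P3@[9:11]
pos 12 'd': at 8 ·f
pos 13 'd': at 9
pos 14 'a': at 15 ·f  ** P6@[13:14]
pos 15 'b': at 1 ·f  ** P0@[15:15]
pos 16 'b': at 1 ·f  ** P0@[16:16]
pos 17 'b': at 1 ·f  ** P0@[17:17]
pos 18 'c': at 4  ** P2@[17:18]
pos 19 'b': at 1 ·f  ** P0@[19:19]
pos 20 'c': at 4  ** P2@[19:20]
pos 21 'b': at 1 ·f  ** P0@[21:21]
pos 22 'd': at 2
pos 23 'a': at 3  ** P1@[21:23],P6@[22:23]
pos 24 'a': at 6 ·f
pos 25 'a': at 7  ** P3@[23:25]
pos 26 'a': at 7 ·f  ** P3@[24:26]
pos 27 'a': at 7 ·f  ** P3@[25:27]
pos 28 'd': at 8 ·f
pos 29 'b': at 1 ·f  ** P0@[29:29]
pos 30 'd': at 2
pos 31 'b': at 1 ·f  ** P0@[31:31]
pos 32 'b': at 1 ·f  ** P0@[32:32]
pos 33 'c': at 4  ** P2@[32:33]
pos 34 'd': at 8 ·f
pos 35 'b': at 1 ·f  ** P0@[35:35]
pos 36 'b': at 1 ·f  ** P0@[36:36]
pos 37 'd': at 2
pos 38 'a': at 3  ** P1@[36:38],P6@[37:38]
pos 39 'b': at 1 ·f  ** P0@[39:39]
pos 40 'a': at 5 ·f
pos 41 'a': at 6
pos 42 'a': at 7  ** P3@[40:42]
pos 43 'd': at 8 ·f
pos 44 'b': at 1 ·f  ** P0@[44:44]
pos 45 'b': at 1 ·f  ** P0@[45:45]
pos 46 'd': at 2
pos 47 'c': at 11 ·f
pos 48 'c': at 11 ·f
pos 49 'd': at 8 ·f
pos 50 'b': at 1 ·f  ** P0@[50:50]
pos 51 'c': at 4  ** P2@[50:51]
pos 52 'b': at 1 ·f  ** P0@[52:52]
pos 53 'b': at 1 ·f  ** P0@[53:53]
pos 54 'a': at 5 ·f
pos 55 'a': at 6
pos 56 'a': at 7  ** P3@[54:56]
pos 57 'a': at 7 ·f  ** P3@[55:57]
pos 58 'a': at 7 ·f  ** P3@[56:58]
pos 59 'a': at 7 ·f  ** P3@[57:59]
pos 60 'a': at 7 ·f  ** P3@[58:60]
pos 61 'd': at 8 ·f
pos 62 'c': at 11 ·f
pos 63 'c': at 11 ·f
pos 64 'a': at 12
pos 65 'd': at 8 ·f
pos 66 'd': at 9
pos 67 'd': at 9 ·f
pos 68 'd': at 9 ·f
pos 69 'b': at 10  ** P0@[69:69],P4@[67:69]
pos 70 'a': at 5 ·f
pos 71 'a': at 6
pos 72 'a': at 7  ** P3@[70:72]

Matches: [[0,0],[1,2],[4,5],[6,3],[7,3],[11,3],[14,6],[15,0],[16,0],[17,0],[18,2],[19,0],[20,2],[21,0],[23,1],[23,6],[25,3],[26,3],[27,3],[29,0],[31,0],[32,0],[33,2],[35,0],[36,0],[38,1],[38,6],[39,0],[42,3],[44,0],[45,0],[50,0],[51,2],[52,0],[53,0],[56,3],[57,3],[58,3],[59,3],[60,3],[69,0],[69,4],[72,3]]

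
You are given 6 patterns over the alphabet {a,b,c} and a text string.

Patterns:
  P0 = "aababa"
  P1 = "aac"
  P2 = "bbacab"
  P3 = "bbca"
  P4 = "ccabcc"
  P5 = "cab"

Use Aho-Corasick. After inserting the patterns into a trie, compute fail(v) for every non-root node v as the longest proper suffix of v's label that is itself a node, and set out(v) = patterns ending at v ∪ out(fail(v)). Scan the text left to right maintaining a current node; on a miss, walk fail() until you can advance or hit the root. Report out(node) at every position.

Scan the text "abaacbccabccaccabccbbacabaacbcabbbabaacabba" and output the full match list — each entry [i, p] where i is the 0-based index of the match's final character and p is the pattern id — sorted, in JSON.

Build:
Trie nodes:
  n0 'ε': a→1 b→8 c→16
  n1 'a': a→2
  n2 'aa': b→3 c→7
  n3 'aab': a→4
  n4 'aaba': b→5
  n5 'aabab': a→6
  n6 'aababa': ·  ←P0
  n7 'aac': ·  ←P1
  n8 'b': b→9
  n9 'bb': a→10 c→14
  n10 'bba': c→11
  n11 'bbac': a→12
  n12 'bbaca': b→13
  n13 'bbacab': ·  ←P2
  n14 'bbc': a→15
  n15 'bbca': ·  ←P3
  n16 'c': a→22 c→17
  n17 'cc': a→18
  n18 'cca': b→19
  n19 'ccab': c→20
  n20 'ccabc': c→21
  n21 'ccabcc': ·  ←P4
  n22 'ca': b→23
  n23 'cab': ·  ←P5

BFS fail/out derivation:
  n1('a'): parent n0 fail=0; on 'a' 0 → fail=0;  out ∅∪∅=∅
  n8('b'): parent n0 fail=0; on 'b' 0 → fail=0;  out ∅∪∅=∅
  n16('c'): parent n0 fail=0; on 'c' 0 → fail=0;  out ∅∪∅=∅
  n2('aa'): parent n1 fail=0; on 'a' 0 → fail=1;  out ∅∪∅=∅
  n9('bb'): parent n8 fail=0; on 'b' 0 → fail=8;  out ∅∪∅=∅
  n17('cc'): parent n16 fail=0; on 'c' 0 → fail=16;  out ∅∪∅=∅
  n22('ca'): parent n16 fail=0; on 'a' 0 → fail=1;  out ∅∪∅=∅
  n3('aab'): parent n2 fail=1; on 'b' 1→0 → fail=8;  out ∅∪∅=∅
  n7('aac'): parent n2 fail=1; on 'c' 1→0 → fail=16;  out {1}∪∅={1}
  n10('bba'): parent n9 fail=8; on 'a' 8→0 → fail=1;  out ∅∪∅=∅
  n14('bbc'): parent n9 fail=8; on 'c' 8→0 → fail=16;  out ∅∪∅=∅
  n18('cca'): parent n17 fail=16; on 'a' 16 → fail=22;  out ∅∪∅=∅
  n23('cab'): parent n22 fail=1; on 'b' 1→0 → fail=8;  out {5}∪∅={5}
  n4('aaba'): parent n3 fail=8; on 'a' 8→0 → fail=1;  out ∅∪∅=∅
  n11('bbac'): parent n10 fail=1; on 'c' 1→0 → fail=16;  out ∅∪∅=∅
  n15('bbca'): parent n14 fail=16; on 'a' 16 → fail=22;  out {3}∪∅={3}
  n19('ccab'): parent n18 fail=22; on 'b' 22 → fail=23;  out ∅∪{5}={5}
  n5('aabab'): parent n4 fail=1; on 'b' 1→0 → fail=8;  out ∅∪∅=∅
  n12('bbaca'): parent n11 fail=16; on 'a' 16 → fail=22;  out ∅∪∅=∅
  n20('ccabc'): parent n19 fail=23; on 'c' 23→8→0 → fail=16;  out ∅∪∅=∅
  n6('aababa'): parent n5 fail=8; on 'a' 8→0 → fail=1;  out {0}∪∅={0}
  n13('bbacab'): parent n12 fail=22; on 'b' 22 → fail=23;  out {2}∪{5}={2,5}
  n21('ccabcc'): parent n20 fail=16; on 'c' 16 → fail=17;  out {4}∪∅={4}

Run:
i=0 'a': node 0→1
i=1 'b': node 1→8 (via fail)
i=2 'a': node 8→1 (via fail)
i=3 'a': node 1→2
i=4 'c': node 2→7  → match P1@[2:4]
i=5 'b': node 7→8 (via fail)
i=6 'c': node 8→16 (via fail)
i=7 'c': node 16→17
i=8 'a': node 17→18
i=9 'b': node 18→19  → match P5@[7:9]
i=10 'c': node 19→20
i=11 'c': node 20→21  → match P4@[6:11]
i=12 'a': node 21→18 (via fail)
i=13 'c': node 18→16 (via fail)
i=14 'c': node 16→17
i=15 'a': node 17→18
i=16 'b': node 18→19  → match P5@[14:16]
i=17 'c': node 19→20
i=18 'c': node 20→21  → match P4@[13:18]
i=19 'b': node 21→8 (via fail)
i=20 'b': node 8→9
i=21 'a': node 9→10
i=22 'c': node 10→11
i=23 'a': node 11→12
i=24 'b': node 12→13  → match P2@[19:24],P5@[22:24]
i=25 'a': node 13→1 (via fail)
i=26 'a': node 1→2
i=27 'c': node 2→7  → match P1@[25:27]
i=28 'b': node 7→8 (via fail)
i=29 'c': node 8→16 (via fail)
i=30 'a': node 16→22
i=31 'b': node 22→23  → match P5@[29:31]
i=32 'b': node 23→9 (via fail)
i=33 'b': node 9→9 (via fail)
i=34 'a': node 9→10
i=35 'b': node 10→8 (via fail)
i=36 'a': node 8→1 (via fail)
i=37 'a': node 1→2
i=38 'c': node 2→7  → match P1@[36:38]
i=39 'a': node 7→22 (via fail)
i=40 'b': node 22→23  → match P5@[38:40]
i=41 'b': node 23→9 (via fail)
i=42 'a': node 9→10

All matches (sorted): [[4,1],[9,5],[11,4],[16,5],[18,4],[24,2],[24,5],[27,1],[31,5],[38,1],[40,5]]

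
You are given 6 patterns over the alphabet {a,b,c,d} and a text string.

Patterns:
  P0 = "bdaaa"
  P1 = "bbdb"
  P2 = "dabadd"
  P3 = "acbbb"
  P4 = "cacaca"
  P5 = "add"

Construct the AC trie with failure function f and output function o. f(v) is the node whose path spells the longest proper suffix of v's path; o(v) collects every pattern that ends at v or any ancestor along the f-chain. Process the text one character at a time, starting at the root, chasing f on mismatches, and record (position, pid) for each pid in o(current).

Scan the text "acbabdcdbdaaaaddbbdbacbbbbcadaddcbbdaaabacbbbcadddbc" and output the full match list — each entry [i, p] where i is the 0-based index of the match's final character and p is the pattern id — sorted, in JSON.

Build:
Trie nodes:
  n0 'ε': a→15 b→1 c→20 d→9
  n1 'b': b→6 d→2
  n2 'bd': a→3
  n3 'bda': a→4
  n4 'bdaa': a→5
  n5 'bdaaa': ·  [P0 ends]
  n6 'bb': d→7
  n7 'bbd': b→8
  n8 'bbdb': ·  [P1 ends]
  n9 'd': a→10
  n10 'da': b→11
  n11 'dab': a→12
  n12 'daba': d→13
  n13 'dabad': d→14
  n14 'dabadd': ·  [P2 ends]
  n15 'a': c→16 d→26
  n16 'ac': b→17
  n17 'acb': b→18
  n18 'acbb': b→19
  n19 'acbbb': ·  [P3 ends]
  n20 'c': a→21
  n21 'ca': c→22
  n22 'cac': a→23
  n23 'caca': c→24
  n24 'cacac': a→25
  n25 'cacaca': ·  [P4 ends]
  n26 'ad': d→27
  n27 'add': ·  [P5 ends]

BFS fail/out derivation:
  fail(1) 'b': from fail(0)=0 chase 'b': 0 ⇒ 0;  out=∅∪out(0)=∅
  fail(9) 'd': from fail(0)=0 chase 'd': 0 ⇒ 0;  out=∅∪out(0)=∅
  fail(15) 'a': from fail(0)=0 chase 'a': 0 ⇒ 0;  out=∅∪out(0)=∅
  fail(20) 'c': from fail(0)=0 chase 'c': 0 ⇒ 0;  out=∅∪out(0)=∅
  fail(2) 'bd': from fail(1)=0 chase 'd': 0 ⇒ 9;  out=∅∪out(9)=∅
  fail(6) 'bb': from fail(1)=0 chase 'b': 0 ⇒ 1;  out=∅∪out(1)=∅
  fail(10) 'da': from fail(9)=0 chase 'a': 0 ⇒ 15;  out=∅∪out(15)=∅
  fail(16) 'ac': from fail(15)=0 chase 'c': 0 ⇒ 20;  out=∅∪out(20)=∅
  fail(21) 'ca': from fail(20)=0 chase 'a': 0 ⇒ 15;  out=∅∪out(15)=∅
  fail(26) 'ad': from fail(15)=0 chase 'd': 0 ⇒ 9;  out=∅∪out(9)=∅
  fail(3) 'bda': from fail(2)=9 chase 'a': 9 ⇒ 10;  out=∅∪out(10)=∅
  fail(7) 'bbd': from fail(6)=1 chase 'd': 1 ⇒ 2;  out=∅∪out(2)=∅
  fail(11) 'dab': from fail(10)=15 chase 'b': 15→0 ⇒ 1;  out=∅∪out(1)=∅
  fail(17) 'acb': from fail(16)=20 chase 'b': 20→0 ⇒ 1;  out=∅∪out(1)=∅
  fail(22) 'cac': from fail(21)=15 chase 'c': 15 ⇒ 16;  out=∅∪out(16)=∅
  fail(27) 'add': from fail(26)=9 chase 'd': 9→0 ⇒ 9;  out={5}∪out(9)={5}
  fail(4) 'bdaa': from fail(3)=10 chase 'a': 10→15→0 ⇒ 15;  out=∅∪out(15)=∅
  fail(8) 'bbdb': from fail(7)=2 chase 'b': 2→9→0 ⇒ 1;  out={1}∪out(1)={1}
  fail(12) 'daba': from fail(11)=1 chase 'a': 1→0 ⇒ 15;  out=∅∪out(15)=∅
  fail(18) 'acbb': from fail(17)=1 chase 'b': 1 ⇒ 6;  out=∅∪out(6)=∅
  fail(23) 'caca': from fail(22)=16 chase 'a': 16→20 ⇒ 21;  out=∅∪out(21)=∅
  fail(5) 'bdaaa': from fail(4)=15 chase 'a': 15→0 ⇒ 15;  out={0}∪out(15)={0}
  fail(13) 'dabad': from fail(12)=15 chase 'd': 15 ⇒ 26;  out=∅∪out(26)=∅
  fail(19) 'acbbb': from fail(18)=6 chase 'b': 6→1 ⇒ 6;  out={3}∪out(6)={3}
  fail(24) 'cacac': from fail(23)=21 chase 'c': 21 ⇒ 22;  out=∅∪out(22)=∅
  fail(14) 'dabadd': from fail(13)=26 chase 'd': 26 ⇒ 27;  out={2}∪out(27)={2,5}
  fail(25) 'cacaca': from fail(24)=22 chase 'a': 22 ⇒ 23;  out={4}∪out(23)={4}

Run:
[0] read 'a'  n0⇒n15
[1] read 'c'  n15⇒n16
[2] read 'b'  n16⇒n17
[3] read 'a'  n17⇒n15 (via fail)
[4] read 'b'  n15⇒n1 (via fail)
[5] read 'd'  n1⇒n2
[6] read 'c'  n2⇒n20 (via fail)
[7] read 'd'  n20⇒n9 (via fail)
[8] read 'b'  n9⇒n1 (via fail)
[9] read 'd'  n1⇒n2
[10] read 'a'  n2⇒n3
[11] read 'a'  n3⇒n4
[12] read 'a'  n4⇒n5  emit P0@[8:12]
[13] read 'a'  n5⇒n15 (via fail)
[14] read 'd'  n15⇒n26
[15] read 'd'  n26⇒n27  emit P5@[13:15]
[16] read 'b'  n27⇒n1 (via fail)
[17] read 'b'  n1⇒n6
[18] read 'd'  n6⇒n7
[19] read 'b'  n7⇒n8  emit P1@[16:19]
[20] read 'a'  n8⇒n15 (via fail)
[21] read 'c'  n15⇒n16
[22] read 'b'  n16⇒n17
[23] read 'b'  n17⇒n18
[24] read 'b'  n18⇒n19  emit P3@[20:24]
[25] read 'b'  n19⇒n6 (via fail)
[26] read 'c'  n6⇒n20 (via fail)
[27] read 'a'  n20⇒n21
[28] read 'd'  n21⇒n26 (via fail)
[29] read 'a'  n26⇒n10 (via fail)
[30] read 'd'  n10⇒n26 (via fail)
[31] read 'd'  n26⇒n27  emit P5@[29:31]
[32] read 'c'  n27⇒n20 (via fail)
[33] read 'b'  n20⇒n1 (via fail)
[34] read 'b'  n1⇒n6
[35] read 'd'  n6⇒n7
[36] read 'a'  n7⇒n3 (via fail)
[37] read 'a'  n3⇒n4
[38] read 'a'  n4⇒n5  emit P0@[34:38]
[39] read 'b'  n5⇒n1 (via fail)
[40] read 'a'  n1⇒n15 (via fail)
[41] read 'c'  n15⇒n16
[42] read 'b'  n16⇒n17
[43] read 'b'  n17⇒n18
[44] read 'b'  n18⇒n19  emit P3@[40:44]
[45] read 'c'  n19⇒n20 (via fail)
[46] read 'a'  n20⇒n21
[47] read 'd'  n21⇒n26 (via fail)
[48] read 'd'  n26⇒n27  emit P5@[46:48]
[49] read 'd'  n27⇒n9 (via fail)
[50] read 'b'  n9⇒n1 (via fail)
[51] read 'c'  n1⇒n20 (via fail)

All matches (sorted): [[12,0],[15,5],[19,1],[24,3],[31,5],[38,0],[44,3],[48,5]]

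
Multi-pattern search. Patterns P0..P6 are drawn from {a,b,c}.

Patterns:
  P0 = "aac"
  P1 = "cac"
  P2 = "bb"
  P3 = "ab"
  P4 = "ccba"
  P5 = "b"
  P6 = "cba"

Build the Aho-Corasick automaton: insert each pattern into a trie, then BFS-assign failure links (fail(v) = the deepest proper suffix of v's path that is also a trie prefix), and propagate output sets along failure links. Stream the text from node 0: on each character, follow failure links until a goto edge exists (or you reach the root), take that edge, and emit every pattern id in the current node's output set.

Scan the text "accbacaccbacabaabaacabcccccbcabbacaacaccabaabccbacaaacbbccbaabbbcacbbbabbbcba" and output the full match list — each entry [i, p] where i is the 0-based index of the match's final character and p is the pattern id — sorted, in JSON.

Build:
Trie (insert patterns):
  n0 'ε': a→1 b→7 c→4
  n1 'a': a→2 b→9
  n2 'aa': c→3
  n3 'aac': ·  ←P0
  n4 'c': a→5 b→13 c→10
  n5 'ca': c→6
  n6 'cac': ·  ←P1
  n7 'b': b→8  ←P5
  n8 'bb': ·  ←P2
  n9 'ab': ·  ←P3
  n10 'cc': b→11
  n11 'ccb': a→12
  n12 'ccba': ·  ←P4
  n13 'cb': a→14
  n14 'cba': ·  ←P6

Failure links (BFS by depth):
  n1('a'): parent n0 fail=0; on 'a' 0 → fail=0;  out ∅∪∅=∅
  n4('c'): parent n0 fail=0; on 'c' 0 → fail=0;  out ∅∪∅=∅
  n7('b'): parent n0 fail=0; on 'b' 0 → fail=0;  out {5}∪∅={5}
  n2('aa'): parent n1 fail=0; on 'a' 0 → fail=1;  out ∅∪∅=∅
  n5('ca'): parent n4 fail=0; on 'a' 0 → fail=1;  out ∅∪∅=∅
  n8('bb'): parent n7 fail=0; on 'b' 0 → fail=7;  out {2}∪{5}={2,5}
  n9('ab'): parent n1 fail=0; on 'b' 0 → fail=7;  out {3}∪{5}={3,5}
  n10('cc'): parent n4 fail=0; on 'c' 0 → fail=4;  out ∅∪∅=∅
  n13('cb'): parent n4 fail=0; on 'b' 0 → fail=7;  out ∅∪{5}={5}
  n3('aac'): parent n2 fail=1; on 'c' 1→0 → fail=4;  out {0}∪∅={0}
  n6('cac'): parent n5 fail=1; on 'c' 1→0 → fail=4;  out {1}∪∅={1}
  n11('ccb'): parent n10 fail=4; on 'b' 4 → fail=13;  out ∅∪{5}={5}
  n14('cba'): parent n13 fail=7; on 'a' 7→0 → fail=1;  out {6}∪∅={6}
  n12('ccba'): parent n11 fail=13; on 'a' 13 → fail=14;  out {4}∪{6}={4,6}

Run:
[0] read 'a'  n0⇒n1
[1] read 'c'  n1⇒n4 (fail-walked)
[2] read 'c'  n4⇒n10
[3] read 'b'  n10⇒n11  → match P5@[3:3]
[4] read 'a'  n11⇒n12  → match P4@[1:4],P6@[2:4]
[5] read 'c'  n12⇒n4 (fail-walked)
[6] read 'a'  n4⇒n5
[7] read 'c'  n5⇒n6  → match P1@[5:7]
[8] read 'c'  n6⇒n10 (fail-walked)
[9] read 'b'  n10⇒n11  → match P5@[9:9]
[10] read 'a'  n11⇒n12  → match P4@[7:10],P6@[8:10]
[11] read 'c'  n12⇒n4 (fail-walked)
[12] read 'a'  n4⇒n5
[13] read 'b'  n5⇒n9 (fail-walked)  → match P3@[12:13],P5@[13:13]
[14] read 'a'  n9⇒n1 (fail-walked)
[15] read 'a'  n1⇒n2
[16] read 'b'  n2⇒n9 (fail-walked)  → match P3@[15:16],P5@[16:16]
[17] read 'a'  n9⇒n1 (fail-walked)
[18] read 'a'  n1⇒n2
[19] read 'c'  n2⇒n3  → match P0@[17:19]
[20] read 'a'  n3⇒n5 (fail-walked)
[21] read 'b'  n5⇒n9 (fail-walked)  → match P3@[20:21],P5@[21:21]
[22] read 'c'  n9⇒n4 (fail-walked)
[23] read 'c'  n4⇒n10
[24] read 'c'  n10⇒n10 (fail-walked)
[25] read 'c'  n10⇒n10 (fail-walked)
[26] read 'c'  n10⇒n10 (fail-walked)
[27] read 'b'  n10⇒n11  → match P5@[27:27]
[28] read 'c'  n11⇒n4 (fail-walked)
[29] read 'a'  n4⇒n5
[30] read 'b'  n5⇒n9 (fail-walked)  → match P3@[29:30],P5@[30:30]
[31] read 'b'  n9⇒n8 (fail-walked)  → match P2@[30:31],P5@[31:31]
[32] read 'a'  n8⇒n1 (fail-walked)
[33] read 'c'  n1⇒n4 (fail-walked)
[34] read 'a'  n4⇒n5
[35] read 'a'  n5⇒n2 (fail-walked)
[36] read 'c'  n2⇒n3  → match P0@[34:36]
[37] read 'a'  n3⇒n5 (fail-walked)
[38] read 'c'  n5⇒n6  → match P1@[36:38]
[39] read 'c'  n6⇒n10 (fail-walked)
[40] read 'a'  n10⇒n5 (fail-walked)
[41] read 'b'  n5⇒n9 (fail-walked)  → match P3@[40:41],P5@[41:41]
[42] read 'a'  n9⇒n1 (fail-walked)
[43] read 'a'  n1⇒n2
[44] read 'b'  n2⇒n9 (fail-walked)  → match P3@[43:44],P5@[44:44]
[45] read 'c'  n9⇒n4 (fail-walked)
[46] read 'c'  n4⇒n10
[47] read 'b'  n10⇒n11  → match P5@[47:47]
[48] read 'a'  n11⇒n12  → match P4@[45:48],P6@[46:48]
[49] read 'c'  n12⇒n4 (fail-walked)
[50] read 'a'  n4⇒n5
[51] read 'a'  n5⇒n2 (fail-walked)
[52] read 'a'  n2⇒n2 (fail-walked)
[53] read 'c'  n2⇒n3  → match P0@[51:53]
[54] read 'b'  n3⇒n13 (fail-walked)  → match P5@[54:54]
[55] read 'b'  n13⇒n8 (fail-walked)  → match P2@[54:55],P5@[55:55]
[56] read 'c'  n8⇒n4 (fail-walked)
[57] read 'c'  n4⇒n10
[58] read 'b'  n10⇒n11  → match P5@[58:58]
[59] read 'a'  n11⇒n12  → match P4@[56:59],P6@[57:59]
[60] read 'a'  n12⇒n2 (fail-walked)
[61] read 'b'  n2⇒n9 (fail-walked)  → match P3@[60:61],P5@[61:61]
[62] read 'b'  n9⇒n8 (fail-walked)  → match P2@[61:62],P5@[62:62]
[63] read 'b'  n8⇒n8 (fail-walked)  → match P2@[62:63],P5@[63:63]
[64] read 'c'  n8⇒n4 (fail-walked)
[65] read 'a'  n4⇒n5
[66] read 'c'  n5⇒n6  → match P1@[64:66]
[67] read 'b'  n6⇒n13 (fail-walked)  → match P5@[67:67]
[68] read 'b'  n13⇒n8 (fail-walked)  → match P2@[67:68],P5@[68:68]
[69] read 'b'  n8⇒n8 (fail-walked)  → match P2@[68:69],P5@[69:69]
[70] read 'a'  n8⇒n1 (fail-walked)
[71] read 'b'  n1⇒n9  → match P3@[70:71],P5@[71:71]
[72] read 'b'  n9⇒n8 (fail-walked)  → match P2@[71:72],P5@[72:72]
[73] read 'b'  n8⇒n8 (fail-walked)  → match P2@[72:73],P5@[73:73]
[74] read 'c'  n8⇒n4 (fail-walked)
[75] read 'b'  n4⇒n13  → match P5@[75:75]
[76] read 'a'  n13⇒n14  → match P6@[74:76]

Matches: [[3,5],[4,4],[4,6],[7,1],[9,5],[10,4],[10,6],[13,3],[13,5],[16,3],[16,5],[19,0],[21,3],[21,5],[27,5],[30,3],[30,5],[31,2],[31,5],[36,0],[38,1],[41,3],[41,5],[44,3],[44,5],[47,5],[48,4],[48,6],[53,0],[54,5],[55,2],[55,5],[58,5],[59,4],[59,6],[61,3],[61,5],[62,2],[62,5],[63,2],[63,5],[66,1],[67,5],[68,2],[68,5],[69,2],[69,5],[71,3],[71,5],[72,2],[72,5],[73,2],[73,5],[75,5],[76,6]]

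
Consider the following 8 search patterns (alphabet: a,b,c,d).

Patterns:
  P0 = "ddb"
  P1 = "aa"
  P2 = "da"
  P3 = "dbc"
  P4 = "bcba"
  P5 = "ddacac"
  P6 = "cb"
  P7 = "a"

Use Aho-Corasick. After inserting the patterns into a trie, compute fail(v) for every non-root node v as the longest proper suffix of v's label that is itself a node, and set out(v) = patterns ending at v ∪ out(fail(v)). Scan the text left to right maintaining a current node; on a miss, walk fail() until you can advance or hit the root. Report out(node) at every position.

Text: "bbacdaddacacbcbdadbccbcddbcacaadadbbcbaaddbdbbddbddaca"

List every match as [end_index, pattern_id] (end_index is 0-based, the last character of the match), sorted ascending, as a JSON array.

Construct AC machine:
Trie (insert patterns):
  0='ε' goto a→4 b→9 c→17 d→1
  1='d' goto a→6 b→7 d→2
  2='dd' goto a→13 b→3
  3='ddb' goto ·  ←P0
  4='a' goto a→5  ←P7
  5='aa' goto ·  ←P1
  6='da' goto ·  ←P2
  7='db' goto c→8
  8='dbc' goto ·  ←P3
  9='b' goto c→10
  10='bc' goto b→11
  11='bcb' goto a→12
  12='bcba' goto ·  ←P4
  13='dda' goto c→14
  14='ddac' goto a→15
  15='ddaca' goto c→16
  16='ddacac' goto ·  ←P5
  17='c' goto b→18
  18='cb' goto ·  ←P6

Failure links (BFS by depth):
  fail(1) 'd': from fail(0)=0 chase 'd': 0 ⇒ 0;  out=∅∪out(0)=∅
  fail(4) 'a': from fail(0)=0 chase 'a': 0 ⇒ 0;  out={7}∪out(0)={7}
  fail(9) 'b': from fail(0)=0 chase 'b': 0 ⇒ 0;  out=∅∪out(0)=∅
  fail(17) 'c': from fail(0)=0 chase 'c': 0 ⇒ 0;  out=∅∪out(0)=∅
  fail(2) 'dd': from fail(1)=0 chase 'd': 0 ⇒ 1;  out=∅∪out(1)=∅
  fail(5) 'aa': from fail(4)=0 chase 'a': 0 ⇒ 4;  out={1}∪out(4)={1,7}
  fail(6) 'da': from fail(1)=0 chase 'a': 0 ⇒ 4;  out={2}∪out(4)={2,7}
  fail(7) 'db': from fail(1)=0 chase 'b': 0 ⇒ 9;  out=∅∪out(9)=∅
  fail(10) 'bc': from fail(9)=0 chase 'c': 0 ⇒ 17;  out=∅∪out(17)=∅
  fail(18) 'cb': from fail(17)=0 chase 'b': 0 ⇒ 9;  out={6}∪out(9)={6}
  fail(3) 'ddb': from fail(2)=1 chase 'b': 1 ⇒ 7;  out={0}∪out(7)={0}
  fail(8) 'dbc': from fail(7)=9 chase 'c': 9 ⇒ 10;  out={3}∪out(10)={3}
  fail(11) 'bcb': from fail(10)=17 chase 'b': 17 ⇒ 18;  out=∅∪out(18)={6}
  fail(13) 'dda': from fail(2)=1 chase 'a': 1 ⇒ 6;  out=∅∪out(6)={2,7}
  fail(12) 'bcba': from fail(11)=18 chase 'a': 18→9→0 ⇒ 4;  out={4}∪out(4)={4,7}
  fail(14) 'ddac': from fail(13)=6 chase 'c': 6→4→0 ⇒ 17;  out=∅∪out(17)=∅
  fail(15) 'ddaca': from fail(14)=17 chase 'a': 17→0 ⇒ 4;  out=∅∪out(4)={7}
  fail(16) 'ddacac': from fail(15)=4 chase 'c': 4→0 ⇒ 17;  out={5}∪out(17)={5}

Scan:
[0] read 'b'  n0⇒n9
[1] read 'b'  n9⇒n9 (via fail)
[2] read 'a'  n9⇒n4 (via fail)  emit P7@[2:2]
[3] read 'c'  n4⇒n17 (via fail)
[4] read 'd'  n17⇒n1 (via fail)
[5] read 'a'  n1⇒n6  emit P2@[4:5],P7@[5:5]
[6] read 'd'  n6⇒n1 (via fail)
[7] read 'd'  n1⇒n2
[8] read 'a'  n2⇒n13  emit P2@[7:8],P7@[8:8]
[9] read 'c'  n13⇒n14
[10] read 'a'  n14⇒n15  emit P7@[10:10]
[11] read 'c'  n15⇒n16  emit P5@[6:11]
[12] read 'b'  n16⇒n18 (via fail)  emit P6@[11:12]
[13] read 'c'  n18⇒n10 (via fail)
[14] read 'b'  n10⇒n11  emit P6@[13:14]
[15] read 'd'  n11⇒n1 (via fail)
[16] read 'a'  n1⇒n6  emit P2@[15:16],P7@[16:16]
[17] read 'd'  n6⇒n1 (via fail)
[18] read 'b'  n1⇒n7
[19] read 'c'  n7⇒n8  emit P3@[17:19]
[20] read 'c'  n8⇒n17 (via fail)
[21] read 'b'  n17⇒n18  emit P6@[20:21]
[22] read 'c'  n18⇒n10 (via fail)
[23] read 'd'  n10⇒n1 (via fail)
[24] read 'd'  n1⇒n2
[25] read 'b'  n2⇒n3  emit P0@[23:25]
[26] read 'c'  n3⇒n8 (via fail)  emit P3@[24:26]
[27] read 'a'  n8⇒n4 (via fail)  emit P7@[27:27]
[28] read 'c'  n4⇒n17 (via fail)
[29] read 'a'  n17⇒n4 (via fail)  emit P7@[29:29]
[30] read 'a'  n4⇒n5  emit P1@[29:30],P7@[30:30]
[31] read 'd'  n5⇒n1 (via fail)
[32] read 'a'  n1⇒n6  emit P2@[31:32],P7@[32:32]
[33] read 'd'  n6⇒n1 (via fail)
[34] read 'b'  n1⇒n7
[35] read 'b'  n7⇒n9 (via fail)
[36] read 'c'  n9⇒n10
[37] read 'b'  n10⇒n11  emit P6@[36:37]
[38] read 'a'  n11⇒n12  emit P4@[35:38],P7@[38:38]
[39] read 'a'  n12⇒n5 (via fail)  emit P1@[38:39],P7@[39:39]
[40] read 'd'  n5⇒n1 (via fail)
[41] read 'd'  n1⇒n2
[42] read 'b'  n2⇒n3  emit P0@[40:42]
[43] read 'd'  n3⇒n1 (via fail)
[44] read 'b'  n1⇒n7
[45] read 'b'  n7⇒n9 (via fail)
[46] read 'd'  n9⇒n1 (via fail)
[47] read 'd'  n1⇒n2
[48] read 'b'  n2⇒n3  emit P0@[46:48]
[49] read 'd'  n3⇒n1 (via fail)
[50] read 'd'  n1⇒n2
[51] read 'a'  n2⇒n13  emit P2@[50:51],P7@[51:51]
[52] read 'c'  n13⇒n14
[53] read 'a'  n14⇒n15  emit P7@[53:53]

Matches: [[2,7],[5,2],[5,7],[8,2],[8,7],[10,7],[11,5],[12,6],[14,6],[16,2],[16,7],[19,3],[21,6],[25,0],[26,3],[27,7],[29,7],[30,1],[30,7],[32,2],[32,7],[37,6],[38,4],[38,7],[39,1],[39,7],[42,0],[48,0],[51,2],[51,7],[53,7]]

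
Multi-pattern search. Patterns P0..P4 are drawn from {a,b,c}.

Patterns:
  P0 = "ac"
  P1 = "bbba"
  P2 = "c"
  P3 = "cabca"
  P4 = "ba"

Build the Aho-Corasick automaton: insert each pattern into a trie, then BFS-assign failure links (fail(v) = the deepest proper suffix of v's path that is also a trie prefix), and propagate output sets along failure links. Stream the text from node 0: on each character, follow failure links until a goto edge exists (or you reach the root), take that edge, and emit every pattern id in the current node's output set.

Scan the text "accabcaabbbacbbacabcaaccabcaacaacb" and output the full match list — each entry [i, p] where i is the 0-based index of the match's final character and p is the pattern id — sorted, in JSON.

Build automaton:
Trie (insert patterns):
  0='ε' goto a→1 b→3 c→7
  1='a' goto c→2
  2='ac' goto ·  [P0 ends]
  3='b' goto a→12 b→4
  4='bb' goto b→5
  5='bbb' goto a→6
  6='bbba' goto ·  [P1 ends]
  7='c' goto a→8  [P2 ends]
  8='ca' goto b→9
  9='cab' goto c→10
  10='cabc' goto a→11
  11='cabca' goto ·  [P3 ends]
  12='ba' goto ·  [P4 ends]

BFS fail/out derivation:
  n1('a'): parent n0 fail=0; on 'a' 0 → fail=0;  out ∅∪∅=∅
  n3('b'): parent n0 fail=0; on 'b' 0 → fail=0;  out ∅∪∅=∅
  n7('c'): parent n0 fail=0; on 'c' 0 → fail=0;  out {2}∪∅={2}
  n2('ac'): parent n1 fail=0; on 'c' 0 → fail=7;  out {0}∪{2}={0,2}
  n4('bb'): parent n3 fail=0; on 'b' 0 → fail=3;  out ∅∪∅=∅
  n8('ca'): parent n7 fail=0; on 'a' 0 → fail=1;  out ∅∪∅=∅
  n12('ba'): parent n3 fail=0; on 'a' 0 → fail=1;  out {4}∪∅={4}
  n5('bbb'): parent n4 fail=3; on 'b' 3 → fail=4;  out ∅∪∅=∅
  n9('cab'): parent n8 fail=1; on 'b' 1→0 → fail=3;  out ∅∪∅=∅
  n6('bbba'): parent n5 fail=4; on 'a' 4→3 → fail=12;  out {1}∪{4}={1,4}
  n10('cabc'): parent n9 fail=3; on 'c' 3→0 → fail=7;  out ∅∪{2}={2}
  n11('cabca'): parent n10 fail=7; on 'a' 7 → fail=8;  out {3}∪∅={3}

Scan:
pos 0 'a': at 1
pos 1 'c': at 2  → match P0@[0:1],P2@[1:1]
pos 2 'c': at 7 (fail-walked)  → match P2@[2:2]
pos 3 'a': at 8
pos 4 'b': at 9
pos 5 'c': at 10  → match P2@[5:5]
pos 6 'a': at 11  → match P3@[2:6]
pos 7 'a': at 1 (fail-walked)
pos 8 'b': at 3 (fail-walked)
pos 9 'b': at 4
pos 10 'b': at 5
pos 11 'a': at 6  → match P1@[8:11],P4@[10:11]
pos 12 'c': at 2 (fail-walked)  → match P0@[11:12],P2@[12:12]
pos 13 'b': at 3 (fail-walked)
pos 14 'b': at 4
pos 15 'a': at 12 (fail-walked)  → match P4@[14:15]
pos 16 'c': at 2 (fail-walked)  → match P0@[15:16],P2@[16:16]
pos 17 'a': at 8 (fail-walked)
pos 18 'b': at 9
pos 19 'c': at 10  → match P2@[19:19]
pos 20 'a': at 11  → match P3@[16:20]
pos 21 'a': at 1 (fail-walked)
pos 22 'c': at 2  → match P0@[21:22],P2@[22:22]
pos 23 'c': at 7 (fail-walked)  → match P2@[23:23]
pos 24 'a': at 8
pos 25 'b': at 9
pos 26 'c': at 10  → match P2@[26:26]
pos 27 'a': at 11  → match P3@[23:27]
pos 28 'a': at 1 (fail-walked)
pos 29 'c': at 2  → match P0@[28:29],P2@[29:29]
pos 30 'a': at 8 (fail-walked)
pos 31 'a': at 1 (fail-walked)
pos 32 'c': at 2  → match P0@[31:32],P2@[32:32]
pos 33 'b': at 3 (fail-walked)

All matches (sorted): [[1,0],[1,2],[2,2],[5,2],[6,3],[11,1],[11,4],[12,0],[12,2],[15,4],[16,0],[16,2],[19,2],[20,3],[22,0],[22,2],[23,2],[26,2],[27,3],[29,0],[29,2],[32,0],[32,2]]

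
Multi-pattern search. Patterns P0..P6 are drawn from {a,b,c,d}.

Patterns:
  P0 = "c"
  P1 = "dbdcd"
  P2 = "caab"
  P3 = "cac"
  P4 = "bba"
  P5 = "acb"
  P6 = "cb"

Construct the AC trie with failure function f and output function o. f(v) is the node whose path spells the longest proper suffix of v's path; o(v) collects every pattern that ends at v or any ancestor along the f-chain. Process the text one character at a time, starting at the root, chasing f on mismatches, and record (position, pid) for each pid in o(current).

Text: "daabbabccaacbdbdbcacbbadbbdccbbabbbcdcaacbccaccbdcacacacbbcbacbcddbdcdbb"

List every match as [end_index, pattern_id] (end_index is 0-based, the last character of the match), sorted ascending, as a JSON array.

Build:
Trie (insert patterns):
  0='ε' goto a→14 b→11 c→1 d→2
  1='c' goto a→7 b→17  [P0 ends]
  2='d' goto b→3
  3='db' goto d→4
  4='dbd' goto c→5
  5='dbdc' goto d→6
  6='dbdcd' goto ·  [P1 ends]
  7='ca' goto a→8 c→10
  8='caa' goto b→9
  9='caab' goto ·  [P2 ends]
  10='cac' goto ·  [P3 ends]
  11='b' goto b→12
  12='bb' goto a→13
  13='bba' goto ·  [P4 ends]
  14='a' goto c→15
  15='ac' goto b→16
  16='acb' goto ·  [P5 ends]
  17='cb' goto ·  [P6 ends]

BFS fail/out derivation:
  n1('c'): parent n0 fail=0; on 'c' 0 → fail=0;  out {0}∪∅={0}
  n2('d'): parent n0 fail=0; on 'd' 0 → fail=0;  out ∅∪∅=∅
  n11('b'): parent n0 fail=0; on 'b' 0 → fail=0;  out ∅∪∅=∅
  n14('a'): parent n0 fail=0; on 'a' 0 → fail=0;  out ∅∪∅=∅
  n3('db'): parent n2 fail=0; on 'b' 0 → fail=11;  out ∅∪∅=∅
  n7('ca'): parent n1 fail=0; on 'a' 0 → fail=14;  out ∅∪∅=∅
  n12('bb'): parent n11 fail=0; on 'b' 0 → fail=11;  out ∅∪∅=∅
  n15('ac'): parent n14 fail=0; on 'c' 0 → fail=1;  out ∅∪{0}={0}
  n17('cb'): parent n1 fail=0; on 'b' 0 → fail=11;  out {6}∪∅={6}
  n4('dbd'): parent n3 fail=11; on 'd' 11→0 → fail=2;  out ∅∪∅=∅
  n8('caa'): parent n7 fail=14; on 'a' 14→0 → fail=14;  out ∅∪∅=∅
  n10('cac'): parent n7 fail=14; on 'c' 14 → fail=15;  out {3}∪{0}={0,3}
  n13('bba'): parent n12 fail=11; on 'a' 11→0 → fail=14;  out {4}∪∅={4}
  n16('acb'): parent n15 fail=1; on 'b' 1 → fail=17;  out {5}∪{6}={5,6}
  n5('dbdc'): parent n4 fail=2; on 'c' 2→0 → fail=1;  out ∅∪{0}={0}
  n9('caab'): parent n8 fail=14; on 'b' 14→0 → fail=11;  out {2}∪∅={2}
  n6('dbdcd'): parent n5 fail=1; on 'd' 1→0 → fail=2;  out {1}∪∅={1}

Scan:
pos 0 'd': at 2
pos 1 'a': at 14 (fail-walked)
pos 2 'a': at 14 (fail-walked)
pos 3 'b': at 11 (fail-walked)
pos 4 'b': at 12
pos 5 'a': at 13  → match P4@[3:5]
pos 6 'b': at 11 (fail-walked)
pos 7 'c': at 1 (fail-walked)  → match P0@[7:7]
pos 8 'c': at 1 (fail-walked)  → match P0@[8:8]
pos 9 'a': at 7
pos 10 'a': at 8
pos 11 'c': at 15 (fail-walked)  → match P0@[11:11]
pos 12 'b': at 16  → match P5@[10:12],P6@[11:12]
pos 13 'd': at 2 (fail-walked)
pos 14 'b': at 3
pos 15 'd': at 4
pos 16 'b': at 3 (fail-walked)
pos 17 'c': at 1 (fail-walked)  → match P0@[17:17]
pos 18 'a': at 7
pos 19 'c': at 10  → match P0@[19:19],P3@[17:19]
pos 20 'b': at 16 (fail-walked)  → match P5@[18:20],P6@[19:20]
pos 21 'b': at 12 (fail-walked)
pos 22 'a': at 13  → match P4@[20:22]
pos 23 'd': at 2 (fail-walked)
pos 24 'b': at 3
pos 25 'b': at 12 (fail-walked)
pos 26 'd': at 2 (fail-walked)
pos 27 'c': at 1 (fail-walked)  → match P0@[27:27]
pos 28 'c': at 1 (fail-walked)  → match P0@[28:28]
pos 29 'b': at 17  → match P6@[28:29]
pos 30 'b': at 12 (fail-walked)
pos 31 'a': at 13  → match P4@[29:31]
pos 32 'b': at 11 (fail-walked)
pos 33 'b': at 12
pos 34 'b': at 12 (fail-walked)
pos 35 'c': at 1 (fail-walked)  → match P0@[35:35]
pos 36 'd': at 2 (fail-walked)
pos 37 'c': at 1 (fail-walked)  → match P0@[37:37]
pos 38 'a': at 7
pos 39 'a': at 8
pos 40 'c': at 15 (fail-walked)  → match P0@[40:40]
pos 41 'b': at 16  → match P5@[39:41],P6@[40:41]
pos 42 'c': at 1 (fail-walked)  → match P0@[42:42]
pos 43 'c': at 1 (fail-walked)  → match P0@[43:43]
pos 44 'a': at 7
pos 45 'c': at 10  → match P0@[45:45],P3@[43:45]
pos 46 'c': at 1 (fail-walked)  → match P0@[46:46]
pos 47 'b': at 17  → match P6@[46:47]
pos 48 'd': at 2 (fail-walked)
pos 49 'c': at 1 (fail-walked)  → match P0@[49:49]
pos 50 'a': at 7
pos 51 'c': at 10  → match P0@[51:51],P3@[49:51]
pos 52 'a': at 7 (fail-walked)
pos 53 'c': at 10  → match P0@[53:53],P3@[51:53]
pos 54 'a': at 7 (fail-walked)
pos 55 'c': at 10  → match P0@[55:55],P3@[53:55]
pos 56 'b': at 16 (fail-walked)  → match P5@[54:56],P6@[55:56]
pos 57 'b': at 12 (fail-walked)
pos 58 'c': at 1 (fail-walked)  → match P0@[58:58]
pos 59 'b': at 17  → match P6@[58:59]
pos 60 'a': at 14 (fail-walked)
pos 61 'c': at 15  → match P0@[61:61]
pos 62 'b': at 16  → match P5@[60:62],P6@[61:62]
pos 63 'c': at 1 (fail-walked)  → match P0@[63:63]
pos 64 'd': at 2 (fail-walked)
pos 65 'd': at 2 (fail-walked)
pos 66 'b': at 3
pos 67 'd': at 4
pos 68 'c': at 5  → match P0@[68:68]
pos 69 'd': at 6  → match P1@[65:69]
pos 70 'b': at 3 (fail-walked)
pos 71 'b': at 12 (fail-walked)

All matches (sorted): [[5,4],[7,0],[8,0],[11,0],[12,5],[12,6],[17,0],[19,0],[19,3],[20,5],[20,6],[22,4],[27,0],[28,0],[29,6],[31,4],[35,0],[37,0],[40,0],[41,5],[41,6],[42,0],[43,0],[45,0],[45,3],[46,0],[47,6],[49,0],[51,0],[51,3],[53,0],[53,3],[55,0],[55,3],[56,5],[56,6],[58,0],[59,6],[61,0],[62,5],[62,6],[63,0],[68,0],[69,1]]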